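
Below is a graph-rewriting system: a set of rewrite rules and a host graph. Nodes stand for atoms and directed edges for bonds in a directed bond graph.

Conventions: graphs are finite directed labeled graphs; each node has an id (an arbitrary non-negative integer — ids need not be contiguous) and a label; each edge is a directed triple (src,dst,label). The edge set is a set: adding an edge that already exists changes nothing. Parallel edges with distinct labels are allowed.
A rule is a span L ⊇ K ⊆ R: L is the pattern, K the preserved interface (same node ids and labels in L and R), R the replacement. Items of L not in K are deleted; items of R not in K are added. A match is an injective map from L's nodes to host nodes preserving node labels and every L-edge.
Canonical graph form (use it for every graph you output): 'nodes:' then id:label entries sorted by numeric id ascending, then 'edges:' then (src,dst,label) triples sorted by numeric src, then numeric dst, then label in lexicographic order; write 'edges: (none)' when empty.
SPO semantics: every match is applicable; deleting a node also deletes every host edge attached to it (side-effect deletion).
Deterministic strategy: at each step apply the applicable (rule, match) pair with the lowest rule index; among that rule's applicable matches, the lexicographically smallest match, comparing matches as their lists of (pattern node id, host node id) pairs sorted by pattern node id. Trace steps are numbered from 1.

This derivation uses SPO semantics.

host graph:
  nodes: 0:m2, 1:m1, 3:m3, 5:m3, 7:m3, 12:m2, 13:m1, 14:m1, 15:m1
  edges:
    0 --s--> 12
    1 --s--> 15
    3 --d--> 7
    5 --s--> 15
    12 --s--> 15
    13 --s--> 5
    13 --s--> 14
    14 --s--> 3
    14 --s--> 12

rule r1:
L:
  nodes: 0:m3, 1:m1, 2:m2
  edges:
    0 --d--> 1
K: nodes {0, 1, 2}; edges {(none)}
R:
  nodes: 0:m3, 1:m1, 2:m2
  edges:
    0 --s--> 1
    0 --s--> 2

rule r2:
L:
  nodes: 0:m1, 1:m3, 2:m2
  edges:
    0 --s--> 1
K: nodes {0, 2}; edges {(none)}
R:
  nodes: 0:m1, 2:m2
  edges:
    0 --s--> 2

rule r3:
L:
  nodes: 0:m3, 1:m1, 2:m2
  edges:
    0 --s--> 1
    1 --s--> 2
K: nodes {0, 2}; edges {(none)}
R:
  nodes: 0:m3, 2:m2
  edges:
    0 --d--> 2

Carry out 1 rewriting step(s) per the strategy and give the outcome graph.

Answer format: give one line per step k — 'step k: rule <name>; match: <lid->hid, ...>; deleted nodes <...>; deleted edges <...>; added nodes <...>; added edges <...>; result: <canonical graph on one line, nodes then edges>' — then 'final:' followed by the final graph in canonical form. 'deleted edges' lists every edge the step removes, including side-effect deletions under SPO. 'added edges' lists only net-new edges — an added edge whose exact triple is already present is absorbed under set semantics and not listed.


step 1: rule r2; match: 0->13, 1->5, 2->0; deleted nodes 5; deleted edges (5,15,s); (13,5,s); added nodes (none); added edges (13,0,s); result: nodes: 0:m2, 1:m1, 3:m3, 7:m3, 12:m2, 13:m1, 14:m1, 15:m1 edges: (0,12,s); (1,15,s); (3,7,d); (12,15,s); (13,0,s); (13,14,s); (14,3,s); (14,12,s)
final:
nodes: 0:m2, 1:m1, 3:m3, 7:m3, 12:m2, 13:m1, 14:m1, 15:m1
edges: (0,12,s); (1,15,s); (3,7,d); (12,15,s); (13,0,s); (13,14,s); (14,3,s); (14,12,s)


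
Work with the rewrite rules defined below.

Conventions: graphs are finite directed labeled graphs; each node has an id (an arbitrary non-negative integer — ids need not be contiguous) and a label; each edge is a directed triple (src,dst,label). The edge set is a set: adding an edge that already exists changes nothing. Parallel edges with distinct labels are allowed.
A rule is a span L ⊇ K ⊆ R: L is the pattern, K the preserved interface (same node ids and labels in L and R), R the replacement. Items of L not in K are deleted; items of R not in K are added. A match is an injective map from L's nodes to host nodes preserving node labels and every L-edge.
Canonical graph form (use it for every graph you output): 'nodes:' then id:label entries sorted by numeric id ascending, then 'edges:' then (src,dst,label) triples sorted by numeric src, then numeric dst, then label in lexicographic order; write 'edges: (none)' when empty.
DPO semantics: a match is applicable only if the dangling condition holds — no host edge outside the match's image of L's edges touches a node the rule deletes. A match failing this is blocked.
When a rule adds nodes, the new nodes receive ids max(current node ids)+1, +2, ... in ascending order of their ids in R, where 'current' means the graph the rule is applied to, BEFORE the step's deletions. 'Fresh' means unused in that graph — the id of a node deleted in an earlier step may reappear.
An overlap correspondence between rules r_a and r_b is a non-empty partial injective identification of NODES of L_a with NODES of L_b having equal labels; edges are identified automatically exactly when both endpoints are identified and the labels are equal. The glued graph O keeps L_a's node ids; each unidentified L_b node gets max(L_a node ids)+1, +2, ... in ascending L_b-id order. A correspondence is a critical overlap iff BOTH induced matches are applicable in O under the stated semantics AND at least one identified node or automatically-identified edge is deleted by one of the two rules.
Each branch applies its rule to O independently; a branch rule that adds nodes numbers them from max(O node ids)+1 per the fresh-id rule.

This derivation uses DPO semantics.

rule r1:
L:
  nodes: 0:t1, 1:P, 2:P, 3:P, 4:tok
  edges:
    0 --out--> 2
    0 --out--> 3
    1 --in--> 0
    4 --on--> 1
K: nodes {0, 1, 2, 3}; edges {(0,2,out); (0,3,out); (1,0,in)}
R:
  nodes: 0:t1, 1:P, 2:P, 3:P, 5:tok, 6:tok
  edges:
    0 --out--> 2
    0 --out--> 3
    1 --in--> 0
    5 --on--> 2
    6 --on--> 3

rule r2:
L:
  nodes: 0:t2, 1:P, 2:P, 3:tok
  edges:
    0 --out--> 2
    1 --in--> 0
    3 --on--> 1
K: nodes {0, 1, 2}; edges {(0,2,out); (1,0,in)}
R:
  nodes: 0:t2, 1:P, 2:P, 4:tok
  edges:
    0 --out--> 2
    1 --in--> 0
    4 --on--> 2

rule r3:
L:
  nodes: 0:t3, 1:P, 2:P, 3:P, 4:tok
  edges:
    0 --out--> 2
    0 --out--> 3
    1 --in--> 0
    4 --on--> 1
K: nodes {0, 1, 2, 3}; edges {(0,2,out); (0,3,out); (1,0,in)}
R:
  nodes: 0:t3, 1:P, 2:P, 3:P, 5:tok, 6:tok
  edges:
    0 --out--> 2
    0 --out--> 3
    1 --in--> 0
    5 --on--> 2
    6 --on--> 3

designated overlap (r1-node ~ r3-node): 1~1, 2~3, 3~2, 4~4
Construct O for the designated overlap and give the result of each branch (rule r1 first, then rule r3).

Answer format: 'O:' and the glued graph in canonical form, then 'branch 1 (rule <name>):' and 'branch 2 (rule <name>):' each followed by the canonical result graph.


O:
nodes: 0:t1, 1:P, 2:P, 3:P, 4:tok, 5:t3
edges: (0,2,out); (0,3,out); (1,0,in); (1,5,in); (4,1,on); (5,2,out); (5,3,out)
branch 1 (rule r1):
nodes: 0:t1, 1:P, 2:P, 3:P, 5:t3, 6:tok, 7:tok
edges: (0,2,out); (0,3,out); (1,0,in); (1,5,in); (5,2,out); (5,3,out); (6,2,on); (7,3,on)
branch 2 (rule r3):
nodes: 0:t1, 1:P, 2:P, 3:P, 5:t3, 6:tok, 7:tok
edges: (0,2,out); (0,3,out); (1,0,in); (1,5,in); (5,2,out); (5,3,out); (6,3,on); (7,2,on)


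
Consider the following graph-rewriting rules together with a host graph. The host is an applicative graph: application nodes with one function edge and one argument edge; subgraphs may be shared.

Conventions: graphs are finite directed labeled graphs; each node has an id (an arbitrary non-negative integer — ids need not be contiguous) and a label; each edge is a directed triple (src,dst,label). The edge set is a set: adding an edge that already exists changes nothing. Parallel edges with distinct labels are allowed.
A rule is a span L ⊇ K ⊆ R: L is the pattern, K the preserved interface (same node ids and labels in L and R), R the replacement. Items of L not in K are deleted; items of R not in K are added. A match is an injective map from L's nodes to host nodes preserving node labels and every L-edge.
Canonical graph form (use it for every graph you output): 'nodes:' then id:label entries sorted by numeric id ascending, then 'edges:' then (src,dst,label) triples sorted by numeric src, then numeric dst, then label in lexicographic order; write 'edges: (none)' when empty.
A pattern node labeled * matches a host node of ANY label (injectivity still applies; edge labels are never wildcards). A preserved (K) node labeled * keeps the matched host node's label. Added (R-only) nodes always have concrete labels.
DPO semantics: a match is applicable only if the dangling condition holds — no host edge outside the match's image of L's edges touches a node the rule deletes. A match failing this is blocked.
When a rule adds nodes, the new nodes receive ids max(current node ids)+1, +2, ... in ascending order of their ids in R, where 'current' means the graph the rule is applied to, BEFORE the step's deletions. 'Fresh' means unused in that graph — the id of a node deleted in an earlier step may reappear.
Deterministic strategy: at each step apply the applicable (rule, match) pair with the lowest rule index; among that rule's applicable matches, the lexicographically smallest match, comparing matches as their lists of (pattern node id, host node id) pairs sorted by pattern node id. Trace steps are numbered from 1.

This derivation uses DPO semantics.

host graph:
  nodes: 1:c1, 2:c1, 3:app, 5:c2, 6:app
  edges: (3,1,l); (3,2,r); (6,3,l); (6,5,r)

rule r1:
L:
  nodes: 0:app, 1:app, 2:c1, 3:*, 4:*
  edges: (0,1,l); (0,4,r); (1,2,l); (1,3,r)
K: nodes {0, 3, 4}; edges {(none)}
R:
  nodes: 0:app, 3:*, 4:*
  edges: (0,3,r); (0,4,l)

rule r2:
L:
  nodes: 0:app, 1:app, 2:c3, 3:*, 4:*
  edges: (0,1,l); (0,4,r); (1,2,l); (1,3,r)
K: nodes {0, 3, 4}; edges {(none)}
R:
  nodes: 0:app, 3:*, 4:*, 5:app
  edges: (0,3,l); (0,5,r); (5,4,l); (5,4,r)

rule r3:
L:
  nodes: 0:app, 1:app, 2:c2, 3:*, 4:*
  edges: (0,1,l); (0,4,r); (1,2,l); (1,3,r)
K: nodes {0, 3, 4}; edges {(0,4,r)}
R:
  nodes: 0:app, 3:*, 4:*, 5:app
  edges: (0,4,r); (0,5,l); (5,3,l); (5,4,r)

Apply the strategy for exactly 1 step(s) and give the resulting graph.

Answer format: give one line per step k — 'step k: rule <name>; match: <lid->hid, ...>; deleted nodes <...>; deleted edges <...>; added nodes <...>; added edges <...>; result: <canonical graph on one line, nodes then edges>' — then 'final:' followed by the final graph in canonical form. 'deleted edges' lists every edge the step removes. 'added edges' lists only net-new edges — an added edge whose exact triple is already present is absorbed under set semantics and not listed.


step 1: rule r1; match: 0->6, 1->3, 2->1, 3->2, 4->5; deleted nodes 1, 3; deleted edges (3,1,l); (3,2,r); (6,3,l); (6,5,r); added nodes (none); added edges (6,2,r); (6,5,l); result: nodes: 2:c1, 5:c2, 6:app edges: (6,2,r); (6,5,l)
final:
nodes: 2:c1, 5:c2, 6:app
edges: (6,2,r); (6,5,l)


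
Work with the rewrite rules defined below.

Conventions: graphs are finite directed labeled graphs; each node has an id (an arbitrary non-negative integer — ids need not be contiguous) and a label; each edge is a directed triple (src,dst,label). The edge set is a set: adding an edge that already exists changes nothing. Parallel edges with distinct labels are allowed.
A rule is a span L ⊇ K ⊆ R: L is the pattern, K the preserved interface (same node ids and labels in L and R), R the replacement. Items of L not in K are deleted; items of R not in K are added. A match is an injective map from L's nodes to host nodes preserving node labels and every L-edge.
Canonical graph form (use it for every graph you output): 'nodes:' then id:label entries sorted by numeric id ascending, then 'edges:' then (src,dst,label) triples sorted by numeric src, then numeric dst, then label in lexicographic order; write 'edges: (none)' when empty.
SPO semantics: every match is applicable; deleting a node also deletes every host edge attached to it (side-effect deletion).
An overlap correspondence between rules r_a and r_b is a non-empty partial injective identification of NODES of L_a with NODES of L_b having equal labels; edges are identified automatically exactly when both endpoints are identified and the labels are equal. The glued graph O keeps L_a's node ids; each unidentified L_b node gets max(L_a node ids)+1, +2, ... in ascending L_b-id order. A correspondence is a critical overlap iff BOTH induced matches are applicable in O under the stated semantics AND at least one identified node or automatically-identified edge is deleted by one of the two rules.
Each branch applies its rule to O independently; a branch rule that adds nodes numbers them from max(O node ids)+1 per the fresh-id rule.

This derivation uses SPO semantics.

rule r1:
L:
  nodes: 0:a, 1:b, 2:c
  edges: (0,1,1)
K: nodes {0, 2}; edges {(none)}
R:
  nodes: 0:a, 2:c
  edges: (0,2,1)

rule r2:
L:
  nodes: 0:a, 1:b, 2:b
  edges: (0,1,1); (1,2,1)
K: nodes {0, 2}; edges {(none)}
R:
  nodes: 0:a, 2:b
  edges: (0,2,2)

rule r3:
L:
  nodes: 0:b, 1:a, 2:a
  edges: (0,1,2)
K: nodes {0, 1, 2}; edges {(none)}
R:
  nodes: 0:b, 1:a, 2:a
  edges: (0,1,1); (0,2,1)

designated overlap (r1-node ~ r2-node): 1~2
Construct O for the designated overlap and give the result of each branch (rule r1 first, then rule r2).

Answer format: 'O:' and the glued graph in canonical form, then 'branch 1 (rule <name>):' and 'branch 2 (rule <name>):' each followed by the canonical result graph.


O:
nodes: 0:a, 1:b, 2:c, 3:a, 4:b
edges: (0,1,1); (3,4,1); (4,1,1)
branch 1 (rule r1):
nodes: 0:a, 2:c, 3:a, 4:b
edges: (0,2,1); (3,4,1)
branch 2 (rule r2):
nodes: 0:a, 1:b, 2:c, 3:a
edges: (0,1,1); (3,1,2)


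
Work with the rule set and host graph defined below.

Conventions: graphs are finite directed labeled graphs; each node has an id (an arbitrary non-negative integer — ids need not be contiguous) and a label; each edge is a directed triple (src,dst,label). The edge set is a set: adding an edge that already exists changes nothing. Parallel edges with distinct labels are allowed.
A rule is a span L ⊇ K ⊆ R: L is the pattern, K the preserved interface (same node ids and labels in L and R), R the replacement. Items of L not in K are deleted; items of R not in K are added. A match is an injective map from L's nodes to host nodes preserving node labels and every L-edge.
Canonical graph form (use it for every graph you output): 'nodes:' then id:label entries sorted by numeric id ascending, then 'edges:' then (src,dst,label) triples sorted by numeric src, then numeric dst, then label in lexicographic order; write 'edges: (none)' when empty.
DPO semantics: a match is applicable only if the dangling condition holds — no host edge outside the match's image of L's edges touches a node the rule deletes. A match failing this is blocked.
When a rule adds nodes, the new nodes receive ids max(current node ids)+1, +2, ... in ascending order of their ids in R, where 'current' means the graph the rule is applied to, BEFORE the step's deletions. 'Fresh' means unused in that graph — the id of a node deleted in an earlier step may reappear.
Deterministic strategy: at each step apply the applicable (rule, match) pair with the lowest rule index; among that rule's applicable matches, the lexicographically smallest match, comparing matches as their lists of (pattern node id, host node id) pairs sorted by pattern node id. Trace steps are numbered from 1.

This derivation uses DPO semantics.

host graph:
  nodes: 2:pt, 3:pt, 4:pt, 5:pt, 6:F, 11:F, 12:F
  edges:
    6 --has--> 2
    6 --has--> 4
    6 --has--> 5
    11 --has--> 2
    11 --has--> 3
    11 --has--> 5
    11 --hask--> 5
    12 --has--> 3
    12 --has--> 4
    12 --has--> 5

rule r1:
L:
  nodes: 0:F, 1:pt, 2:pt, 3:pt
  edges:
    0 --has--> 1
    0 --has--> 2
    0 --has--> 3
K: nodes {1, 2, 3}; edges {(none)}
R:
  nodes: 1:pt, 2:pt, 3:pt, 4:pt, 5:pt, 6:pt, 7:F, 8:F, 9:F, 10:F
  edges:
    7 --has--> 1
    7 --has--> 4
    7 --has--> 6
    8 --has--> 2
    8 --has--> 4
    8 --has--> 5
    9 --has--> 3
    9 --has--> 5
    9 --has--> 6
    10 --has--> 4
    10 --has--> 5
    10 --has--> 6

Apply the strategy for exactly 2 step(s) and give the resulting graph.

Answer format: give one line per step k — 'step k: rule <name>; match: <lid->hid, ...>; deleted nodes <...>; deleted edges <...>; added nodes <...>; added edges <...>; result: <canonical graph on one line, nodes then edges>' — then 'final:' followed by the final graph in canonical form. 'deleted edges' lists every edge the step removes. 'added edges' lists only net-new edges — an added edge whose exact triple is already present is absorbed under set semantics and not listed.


step 1: rule r1; match: 0->6, 1->2, 2->4, 3->5; deleted nodes 6; deleted edges (6,2,has); (6,4,has); (6,5,has); added nodes 13, 14, 15, 16, 17, 18, 19; added edges (16,2,has); (16,13,has); (16,15,has); (17,4,has); (17,13,has); (17,14,has); (18,5,has); (18,14,has); (18,15,has); (19,13,has); (19,14,has); (19,15,has); result: nodes: 2:pt, 3:pt, 4:pt, 5:pt, 11:F, 12:F, 13:pt, 14:pt, 15:pt, 16:F, 17:F, 18:F, 19:F edges: (11,2,has); (11,3,has); (11,5,has); (11,5,hask); (12,3,has); (12,4,has); (12,5,has); (16,2,has); (16,13,has); (16,15,has); (17,4,has); (17,13,has); (17,14,has); (18,5,has); (18,14,has); (18,15,has); (19,13,has); (19,14,has); (19,15,has)
step 2: rule r1; match: 0->12, 1->3, 2->4, 3->5; deleted nodes 12; deleted edges (12,3,has); (12,4,has); (12,5,has); added nodes 20, 21, 22, 23, 24, 25, 26; added edges (23,3,has); (23,20,has); (23,22,has); (24,4,has); (24,20,has); (24,21,has); (25,5,has); (25,21,has); (25,22,has); (26,20,has); (26,21,has); (26,22,has); result: nodes: 2:pt, 3:pt, 4:pt, 5:pt, 11:F, 13:pt, 14:pt, 15:pt, 16:F, 17:F, 18:F, 19:F, 20:pt, 21:pt, 22:pt, 23:F, 24:F, 25:F, 26:F edges: (11,2,has); (11,3,has); (11,5,has); (11,5,hask); (16,2,has); (16,13,has); (16,15,has); (17,4,has); (17,13,has); (17,14,has); (18,5,has); (18,14,has); (18,15,has); (19,13,has); (19,14,has); (19,15,has); (23,3,has); (23,20,has); (23,22,has); (24,4,has); (24,20,has); (24,21,has); (25,5,has); (25,21,has); (25,22,has); (26,20,has); (26,21,has); (26,22,has)
final:
nodes: 2:pt, 3:pt, 4:pt, 5:pt, 11:F, 13:pt, 14:pt, 15:pt, 16:F, 17:F, 18:F, 19:F, 20:pt, 21:pt, 22:pt, 23:F, 24:F, 25:F, 26:F
edges: (11,2,has); (11,3,has); (11,5,has); (11,5,hask); (16,2,has); (16,13,has); (16,15,has); (17,4,has); (17,13,has); (17,14,has); (18,5,has); (18,14,has); (18,15,has); (19,13,has); (19,14,has); (19,15,has); (23,3,has); (23,20,has); (23,22,has); (24,4,has); (24,20,has); (24,21,has); (25,5,has); (25,21,has); (25,22,has); (26,20,has); (26,21,has); (26,22,has)


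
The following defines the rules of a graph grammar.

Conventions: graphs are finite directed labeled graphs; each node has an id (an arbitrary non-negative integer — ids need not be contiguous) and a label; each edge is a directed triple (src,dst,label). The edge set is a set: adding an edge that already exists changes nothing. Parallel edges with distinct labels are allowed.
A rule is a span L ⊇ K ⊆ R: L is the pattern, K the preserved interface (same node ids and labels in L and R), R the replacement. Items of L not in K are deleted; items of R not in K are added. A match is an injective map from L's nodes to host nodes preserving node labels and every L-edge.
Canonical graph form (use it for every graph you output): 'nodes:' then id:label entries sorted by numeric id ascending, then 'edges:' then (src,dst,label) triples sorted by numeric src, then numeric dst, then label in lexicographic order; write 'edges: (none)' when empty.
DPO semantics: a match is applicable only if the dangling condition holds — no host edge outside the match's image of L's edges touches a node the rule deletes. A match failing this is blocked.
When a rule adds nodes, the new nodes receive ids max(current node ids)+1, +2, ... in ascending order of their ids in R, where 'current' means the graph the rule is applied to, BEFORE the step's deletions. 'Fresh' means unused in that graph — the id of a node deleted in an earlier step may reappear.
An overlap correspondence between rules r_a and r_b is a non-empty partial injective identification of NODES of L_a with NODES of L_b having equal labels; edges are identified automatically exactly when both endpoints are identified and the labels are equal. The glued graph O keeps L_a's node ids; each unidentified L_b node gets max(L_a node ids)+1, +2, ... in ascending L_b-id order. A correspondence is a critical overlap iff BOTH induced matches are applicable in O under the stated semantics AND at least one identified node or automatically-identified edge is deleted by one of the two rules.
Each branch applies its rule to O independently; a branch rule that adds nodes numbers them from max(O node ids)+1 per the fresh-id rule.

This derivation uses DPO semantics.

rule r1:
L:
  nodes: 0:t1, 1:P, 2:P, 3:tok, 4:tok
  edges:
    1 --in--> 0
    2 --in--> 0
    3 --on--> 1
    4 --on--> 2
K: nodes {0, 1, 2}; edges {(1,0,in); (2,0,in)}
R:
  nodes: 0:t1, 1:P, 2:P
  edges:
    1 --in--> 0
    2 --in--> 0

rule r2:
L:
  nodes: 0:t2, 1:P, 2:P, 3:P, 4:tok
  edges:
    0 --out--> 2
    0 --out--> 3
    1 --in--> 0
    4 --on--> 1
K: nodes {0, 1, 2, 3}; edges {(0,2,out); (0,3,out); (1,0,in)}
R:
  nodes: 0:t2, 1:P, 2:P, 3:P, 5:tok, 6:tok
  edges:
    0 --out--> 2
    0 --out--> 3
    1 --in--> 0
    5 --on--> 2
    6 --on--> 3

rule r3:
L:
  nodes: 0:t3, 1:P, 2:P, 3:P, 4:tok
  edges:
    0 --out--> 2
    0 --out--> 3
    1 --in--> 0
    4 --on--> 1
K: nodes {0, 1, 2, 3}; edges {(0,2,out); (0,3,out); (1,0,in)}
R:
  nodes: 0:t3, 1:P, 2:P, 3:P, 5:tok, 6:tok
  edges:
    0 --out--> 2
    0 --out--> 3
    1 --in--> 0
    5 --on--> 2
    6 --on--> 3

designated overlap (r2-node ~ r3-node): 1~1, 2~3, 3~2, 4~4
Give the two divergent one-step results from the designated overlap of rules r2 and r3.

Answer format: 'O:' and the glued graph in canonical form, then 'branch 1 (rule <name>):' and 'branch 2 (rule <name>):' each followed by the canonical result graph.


O:
nodes: 0:t2, 1:P, 2:P, 3:P, 4:tok, 5:t3
edges: (0,2,out); (0,3,out); (1,0,in); (1,5,in); (4,1,on); (5,2,out); (5,3,out)
branch 1 (rule r2):
nodes: 0:t2, 1:P, 2:P, 3:P, 5:t3, 6:tok, 7:tok
edges: (0,2,out); (0,3,out); (1,0,in); (1,5,in); (5,2,out); (5,3,out); (6,2,on); (7,3,on)
branch 2 (rule r3):
nodes: 0:t2, 1:P, 2:P, 3:P, 5:t3, 6:tok, 7:tok
edges: (0,2,out); (0,3,out); (1,0,in); (1,5,in); (5,2,out); (5,3,out); (6,3,on); (7,2,on)


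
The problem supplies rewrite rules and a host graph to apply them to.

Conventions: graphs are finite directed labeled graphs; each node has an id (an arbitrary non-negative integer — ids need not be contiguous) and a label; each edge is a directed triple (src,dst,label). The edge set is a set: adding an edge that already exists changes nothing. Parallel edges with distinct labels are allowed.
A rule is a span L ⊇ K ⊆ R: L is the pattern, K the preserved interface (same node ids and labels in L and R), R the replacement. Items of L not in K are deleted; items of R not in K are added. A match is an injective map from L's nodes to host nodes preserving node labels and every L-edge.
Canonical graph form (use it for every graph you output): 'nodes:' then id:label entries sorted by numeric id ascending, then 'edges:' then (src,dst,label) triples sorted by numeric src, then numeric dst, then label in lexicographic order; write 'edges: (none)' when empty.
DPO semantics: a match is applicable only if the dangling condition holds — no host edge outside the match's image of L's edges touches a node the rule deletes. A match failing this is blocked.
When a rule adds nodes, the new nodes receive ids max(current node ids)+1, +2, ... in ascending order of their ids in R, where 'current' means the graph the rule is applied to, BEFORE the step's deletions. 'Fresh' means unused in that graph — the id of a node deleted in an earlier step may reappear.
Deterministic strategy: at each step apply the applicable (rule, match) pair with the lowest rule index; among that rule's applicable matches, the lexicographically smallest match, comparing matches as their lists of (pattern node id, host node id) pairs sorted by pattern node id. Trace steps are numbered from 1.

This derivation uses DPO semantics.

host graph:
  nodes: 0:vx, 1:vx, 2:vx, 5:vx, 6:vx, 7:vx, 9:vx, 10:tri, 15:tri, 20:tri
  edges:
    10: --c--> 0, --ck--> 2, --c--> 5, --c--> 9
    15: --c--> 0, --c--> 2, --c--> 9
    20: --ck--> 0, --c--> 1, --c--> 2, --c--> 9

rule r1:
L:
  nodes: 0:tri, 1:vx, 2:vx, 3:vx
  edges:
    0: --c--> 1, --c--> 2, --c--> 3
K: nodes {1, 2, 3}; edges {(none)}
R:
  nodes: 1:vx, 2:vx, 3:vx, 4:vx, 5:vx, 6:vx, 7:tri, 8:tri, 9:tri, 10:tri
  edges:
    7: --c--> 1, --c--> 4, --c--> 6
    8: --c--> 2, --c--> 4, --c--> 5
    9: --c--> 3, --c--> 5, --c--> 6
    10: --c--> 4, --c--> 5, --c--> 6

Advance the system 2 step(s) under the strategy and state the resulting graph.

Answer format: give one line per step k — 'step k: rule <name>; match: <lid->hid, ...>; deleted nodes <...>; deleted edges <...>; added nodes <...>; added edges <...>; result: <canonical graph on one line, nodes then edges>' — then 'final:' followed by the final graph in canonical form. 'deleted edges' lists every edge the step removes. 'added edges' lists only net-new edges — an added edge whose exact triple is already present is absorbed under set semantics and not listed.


step 1: rule r1; match: 0->15, 1->0, 2->2, 3->9; deleted nodes 15; deleted edges (15,0,c); (15,2,c); (15,9,c); added nodes 21, 22, 23, 24, 25, 26, 27; added edges (24,0,c); (24,21,c); (24,23,c); (25,2,c); (25,21,c); (25,22,c); (26,9,c); (26,22,c); (26,23,c); (27,21,c); (27,22,c); (27,23,c); result: nodes: 0:vx, 1:vx, 2:vx, 5:vx, 6:vx, 7:vx, 9:vx, 10:tri, 20:tri, 21:vx, 22:vx, 23:vx, 24:tri, 25:tri, 26:tri, 27:tri edges: (10,0,c); (10,2,ck); (10,5,c); (10,9,c); (20,0,ck); (20,1,c); (20,2,c); (20,9,c); (24,0,c); (24,21,c); (24,23,c); (25,2,c); (25,21,c); (25,22,c); (26,9,c); (26,22,c); (26,23,c); (27,21,c); (27,22,c); (27,23,c)
step 2: rule r1; match: 0->24, 1->0, 2->21, 3->23; deleted nodes 24; deleted edges (24,0,c); (24,21,c); (24,23,c); added nodes 28, 29, 30, 31, 32, 33, 34; added edges (31,0,c); (31,28,c); (31,30,c); (32,21,c); (32,28,c); (32,29,c); (33,23,c); (33,29,c); (33,30,c); (34,28,c); (34,29,c); (34,30,c); result: nodes: 0:vx, 1:vx, 2:vx, 5:vx, 6:vx, 7:vx, 9:vx, 10:tri, 20:tri, 21:vx, 22:vx, 23:vx, 25:tri, 26:tri, 27:tri, 28:vx, 29:vx, 30:vx, 31:tri, 32:tri, 33:tri, 34:tri edges: (10,0,c); (10,2,ck); (10,5,c); (10,9,c); (20,0,ck); (20,1,c); (20,2,c); (20,9,c); (25,2,c); (25,21,c); (25,22,c); (26,9,c); (26,22,c); (26,23,c); (27,21,c); (27,22,c); (27,23,c); (31,0,c); (31,28,c); (31,30,c); (32,21,c); (32,28,c); (32,29,c); (33,23,c); (33,29,c); (33,30,c); (34,28,c); (34,29,c); (34,30,c)
final:
nodes: 0:vx, 1:vx, 2:vx, 5:vx, 6:vx, 7:vx, 9:vx, 10:tri, 20:tri, 21:vx, 22:vx, 23:vx, 25:tri, 26:tri, 27:tri, 28:vx, 29:vx, 30:vx, 31:tri, 32:tri, 33:tri, 34:tri
edges: (10,0,c); (10,2,ck); (10,5,c); (10,9,c); (20,0,ck); (20,1,c); (20,2,c); (20,9,c); (25,2,c); (25,21,c); (25,22,c); (26,9,c); (26,22,c); (26,23,c); (27,21,c); (27,22,c); (27,23,c); (31,0,c); (31,28,c); (31,30,c); (32,21,c); (32,28,c); (32,29,c); (33,23,c); (33,29,c); (33,30,c); (34,28,c); (34,29,c); (34,30,c)


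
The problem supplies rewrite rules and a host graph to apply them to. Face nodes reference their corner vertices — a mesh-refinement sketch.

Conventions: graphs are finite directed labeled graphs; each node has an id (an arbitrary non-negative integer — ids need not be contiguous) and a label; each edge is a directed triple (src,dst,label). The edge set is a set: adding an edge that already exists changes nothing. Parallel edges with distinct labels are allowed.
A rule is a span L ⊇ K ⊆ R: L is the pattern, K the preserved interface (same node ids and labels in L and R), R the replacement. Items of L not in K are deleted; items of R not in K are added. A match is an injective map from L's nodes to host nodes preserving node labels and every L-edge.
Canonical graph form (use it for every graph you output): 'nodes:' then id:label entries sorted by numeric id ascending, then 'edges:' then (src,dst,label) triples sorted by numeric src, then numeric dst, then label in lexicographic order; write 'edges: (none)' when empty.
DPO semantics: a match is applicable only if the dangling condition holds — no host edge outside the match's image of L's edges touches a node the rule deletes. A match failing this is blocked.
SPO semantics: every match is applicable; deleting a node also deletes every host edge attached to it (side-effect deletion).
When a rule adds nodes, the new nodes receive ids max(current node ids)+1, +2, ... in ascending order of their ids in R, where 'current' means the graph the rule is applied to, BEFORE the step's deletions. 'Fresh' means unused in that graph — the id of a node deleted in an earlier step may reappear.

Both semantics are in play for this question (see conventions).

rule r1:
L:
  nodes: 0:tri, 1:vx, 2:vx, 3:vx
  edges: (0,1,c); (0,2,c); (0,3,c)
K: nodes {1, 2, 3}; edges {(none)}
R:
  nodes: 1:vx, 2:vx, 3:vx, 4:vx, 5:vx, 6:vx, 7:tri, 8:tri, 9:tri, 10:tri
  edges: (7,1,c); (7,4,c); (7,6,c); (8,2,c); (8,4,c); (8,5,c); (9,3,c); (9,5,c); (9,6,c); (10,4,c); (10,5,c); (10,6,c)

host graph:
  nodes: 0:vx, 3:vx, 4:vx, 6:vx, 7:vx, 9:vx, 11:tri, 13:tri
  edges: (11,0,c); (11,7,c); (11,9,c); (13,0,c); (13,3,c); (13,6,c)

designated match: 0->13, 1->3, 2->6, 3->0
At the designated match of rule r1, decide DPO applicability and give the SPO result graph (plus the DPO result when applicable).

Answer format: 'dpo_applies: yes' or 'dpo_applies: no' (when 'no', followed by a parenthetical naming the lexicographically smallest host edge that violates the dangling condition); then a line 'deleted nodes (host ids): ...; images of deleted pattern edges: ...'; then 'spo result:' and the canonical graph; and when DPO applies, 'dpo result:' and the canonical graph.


dpo_applies: yes
deleted nodes (host ids): 13; images of deleted pattern edges: (13,0,c); (13,3,c); (13,6,c)
spo result:
nodes: 0:vx, 3:vx, 4:vx, 6:vx, 7:vx, 9:vx, 11:tri, 14:vx, 15:vx, 16:vx, 17:tri, 18:tri, 19:tri, 20:tri
edges: (11,0,c); (11,7,c); (11,9,c); (17,3,c); (17,14,c); (17,16,c); (18,6,c); (18,14,c); (18,15,c); (19,0,c); (19,15,c); (19,16,c); (20,14,c); (20,15,c); (20,16,c)
dpo result:
nodes: 0:vx, 3:vx, 4:vx, 6:vx, 7:vx, 9:vx, 11:tri, 14:vx, 15:vx, 16:vx, 17:tri, 18:tri, 19:tri, 20:tri
edges: (11,0,c); (11,7,c); (11,9,c); (17,3,c); (17,14,c); (17,16,c); (18,6,c); (18,14,c); (18,15,c); (19,0,c); (19,15,c); (19,16,c); (20,14,c); (20,15,c); (20,16,c)


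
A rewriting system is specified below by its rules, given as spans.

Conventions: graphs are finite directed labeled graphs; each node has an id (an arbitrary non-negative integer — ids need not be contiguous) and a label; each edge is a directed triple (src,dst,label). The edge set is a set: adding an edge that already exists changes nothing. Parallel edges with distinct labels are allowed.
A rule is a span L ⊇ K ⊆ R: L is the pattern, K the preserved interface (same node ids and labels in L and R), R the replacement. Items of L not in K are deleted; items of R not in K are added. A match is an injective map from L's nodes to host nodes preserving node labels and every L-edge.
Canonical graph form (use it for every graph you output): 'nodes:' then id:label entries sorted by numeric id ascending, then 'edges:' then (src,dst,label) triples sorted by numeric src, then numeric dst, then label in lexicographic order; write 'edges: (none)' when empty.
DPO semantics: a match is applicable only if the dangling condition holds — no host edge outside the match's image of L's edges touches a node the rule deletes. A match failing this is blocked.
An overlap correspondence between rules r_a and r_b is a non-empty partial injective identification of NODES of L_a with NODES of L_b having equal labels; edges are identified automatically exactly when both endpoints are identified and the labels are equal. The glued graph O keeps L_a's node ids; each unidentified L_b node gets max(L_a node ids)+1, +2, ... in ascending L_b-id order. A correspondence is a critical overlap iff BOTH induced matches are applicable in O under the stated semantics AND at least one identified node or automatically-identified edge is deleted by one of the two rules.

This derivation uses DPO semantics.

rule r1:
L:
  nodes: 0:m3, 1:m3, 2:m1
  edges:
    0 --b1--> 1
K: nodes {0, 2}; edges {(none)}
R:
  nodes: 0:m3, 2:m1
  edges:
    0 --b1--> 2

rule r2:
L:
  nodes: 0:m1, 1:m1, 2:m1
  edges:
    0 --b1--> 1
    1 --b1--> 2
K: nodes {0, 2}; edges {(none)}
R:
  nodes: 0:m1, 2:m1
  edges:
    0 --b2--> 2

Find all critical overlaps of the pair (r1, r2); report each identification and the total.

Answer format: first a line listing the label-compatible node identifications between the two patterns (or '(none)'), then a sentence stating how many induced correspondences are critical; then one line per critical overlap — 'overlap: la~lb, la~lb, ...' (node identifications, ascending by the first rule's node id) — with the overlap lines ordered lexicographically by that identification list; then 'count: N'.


label-compatible node identifications between L(r1) and L(r2): 2~0, 2~1, 2~2
1 of the induced correspondences is a critical overlap of r1 and r2.
overlap: 2~1
count: 1


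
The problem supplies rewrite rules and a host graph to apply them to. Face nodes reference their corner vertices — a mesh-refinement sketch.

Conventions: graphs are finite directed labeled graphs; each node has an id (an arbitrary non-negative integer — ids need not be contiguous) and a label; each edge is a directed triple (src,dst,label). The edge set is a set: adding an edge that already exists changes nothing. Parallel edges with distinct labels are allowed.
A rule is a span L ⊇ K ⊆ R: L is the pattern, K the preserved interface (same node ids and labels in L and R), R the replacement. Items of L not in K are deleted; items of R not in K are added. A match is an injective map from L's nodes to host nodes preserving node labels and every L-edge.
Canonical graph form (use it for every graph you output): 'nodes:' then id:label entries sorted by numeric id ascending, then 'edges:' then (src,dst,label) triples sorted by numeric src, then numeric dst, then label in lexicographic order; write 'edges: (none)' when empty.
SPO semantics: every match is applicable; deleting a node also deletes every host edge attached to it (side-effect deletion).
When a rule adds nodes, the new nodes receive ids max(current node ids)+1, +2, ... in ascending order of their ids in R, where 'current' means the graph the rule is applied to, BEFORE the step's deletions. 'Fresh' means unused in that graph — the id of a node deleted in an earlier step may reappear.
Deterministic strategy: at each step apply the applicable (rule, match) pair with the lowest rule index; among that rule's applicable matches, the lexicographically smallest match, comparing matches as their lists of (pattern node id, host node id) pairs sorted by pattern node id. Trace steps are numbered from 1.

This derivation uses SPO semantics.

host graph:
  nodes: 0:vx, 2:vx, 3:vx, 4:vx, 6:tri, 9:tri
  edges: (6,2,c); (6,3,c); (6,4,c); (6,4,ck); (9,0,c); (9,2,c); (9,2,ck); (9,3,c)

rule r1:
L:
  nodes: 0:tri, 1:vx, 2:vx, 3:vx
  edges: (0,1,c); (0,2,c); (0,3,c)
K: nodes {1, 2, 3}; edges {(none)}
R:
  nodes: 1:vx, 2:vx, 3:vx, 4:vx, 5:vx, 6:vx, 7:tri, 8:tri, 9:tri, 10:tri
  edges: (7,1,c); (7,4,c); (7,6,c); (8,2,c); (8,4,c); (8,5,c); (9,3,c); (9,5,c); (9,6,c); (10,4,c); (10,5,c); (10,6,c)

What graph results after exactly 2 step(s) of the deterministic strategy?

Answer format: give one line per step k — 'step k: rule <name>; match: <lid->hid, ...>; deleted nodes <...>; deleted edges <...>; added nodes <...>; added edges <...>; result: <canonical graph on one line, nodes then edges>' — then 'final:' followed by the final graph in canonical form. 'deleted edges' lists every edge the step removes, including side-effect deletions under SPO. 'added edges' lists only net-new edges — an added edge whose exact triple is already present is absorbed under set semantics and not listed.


step 1: rule r1; match: 0->6, 1->2, 2->3, 3->4; deleted nodes 6; deleted edges (6,2,c); (6,3,c); (6,4,c); (6,4,ck); added nodes 10, 11, 12, 13, 14, 15, 16; added edges (13,2,c); (13,10,c); (13,12,c); (14,3,c); (14,10,c); (14,11,c); (15,4,c); (15,11,c); (15,12,c); (16,10,c); (16,11,c); (16,12,c); result: nodes: 0:vx, 2:vx, 3:vx, 4:vx, 9:tri, 10:vx, 11:vx, 12:vx, 13:tri, 14:tri, 15:tri, 16:tri edges: (9,0,c); (9,2,c); (9,2,ck); (9,3,c); (13,2,c); (13,10,c); (13,12,c); (14,3,c); (14,10,c); (14,11,c); (15,4,c); (15,11,c); (15,12,c); (16,10,c); (16,11,c); (16,12,c)
step 2: rule r1; match: 0->9, 1->0, 2->2, 3->3; deleted nodes 9; deleted edges (9,0,c); (9,2,c); (9,2,ck); (9,3,c); added nodes 17, 18, 19, 20, 21, 22, 23; added edges (20,0,c); (20,17,c); (20,19,c); (21,2,c); (21,17,c); (21,18,c); (22,3,c); (22,18,c); (22,19,c); (23,17,c); (23,18,c); (23,19,c); result: nodes: 0:vx, 2:vx, 3:vx, 4:vx, 10:vx, 11:vx, 12:vx, 13:tri, 14:tri, 15:tri, 16:tri, 17:vx, 18:vx, 19:vx, 20:tri, 21:tri, 22:tri, 23:tri edges: (13,2,c); (13,10,c); (13,12,c); (14,3,c); (14,10,c); (14,11,c); (15,4,c); (15,11,c); (15,12,c); (16,10,c); (16,11,c); (16,12,c); (20,0,c); (20,17,c); (20,19,c); (21,2,c); (21,17,c); (21,18,c); (22,3,c); (22,18,c); (22,19,c); (23,17,c); (23,18,c); (23,19,c)
final:
nodes: 0:vx, 2:vx, 3:vx, 4:vx, 10:vx, 11:vx, 12:vx, 13:tri, 14:tri, 15:tri, 16:tri, 17:vx, 18:vx, 19:vx, 20:tri, 21:tri, 22:tri, 23:tri
edges: (13,2,c); (13,10,c); (13,12,c); (14,3,c); (14,10,c); (14,11,c); (15,4,c); (15,11,c); (15,12,c); (16,10,c); (16,11,c); (16,12,c); (20,0,c); (20,17,c); (20,19,c); (21,2,c); (21,17,c); (21,18,c); (22,3,c); (22,18,c); (22,19,c); (23,17,c); (23,18,c); (23,19,c)


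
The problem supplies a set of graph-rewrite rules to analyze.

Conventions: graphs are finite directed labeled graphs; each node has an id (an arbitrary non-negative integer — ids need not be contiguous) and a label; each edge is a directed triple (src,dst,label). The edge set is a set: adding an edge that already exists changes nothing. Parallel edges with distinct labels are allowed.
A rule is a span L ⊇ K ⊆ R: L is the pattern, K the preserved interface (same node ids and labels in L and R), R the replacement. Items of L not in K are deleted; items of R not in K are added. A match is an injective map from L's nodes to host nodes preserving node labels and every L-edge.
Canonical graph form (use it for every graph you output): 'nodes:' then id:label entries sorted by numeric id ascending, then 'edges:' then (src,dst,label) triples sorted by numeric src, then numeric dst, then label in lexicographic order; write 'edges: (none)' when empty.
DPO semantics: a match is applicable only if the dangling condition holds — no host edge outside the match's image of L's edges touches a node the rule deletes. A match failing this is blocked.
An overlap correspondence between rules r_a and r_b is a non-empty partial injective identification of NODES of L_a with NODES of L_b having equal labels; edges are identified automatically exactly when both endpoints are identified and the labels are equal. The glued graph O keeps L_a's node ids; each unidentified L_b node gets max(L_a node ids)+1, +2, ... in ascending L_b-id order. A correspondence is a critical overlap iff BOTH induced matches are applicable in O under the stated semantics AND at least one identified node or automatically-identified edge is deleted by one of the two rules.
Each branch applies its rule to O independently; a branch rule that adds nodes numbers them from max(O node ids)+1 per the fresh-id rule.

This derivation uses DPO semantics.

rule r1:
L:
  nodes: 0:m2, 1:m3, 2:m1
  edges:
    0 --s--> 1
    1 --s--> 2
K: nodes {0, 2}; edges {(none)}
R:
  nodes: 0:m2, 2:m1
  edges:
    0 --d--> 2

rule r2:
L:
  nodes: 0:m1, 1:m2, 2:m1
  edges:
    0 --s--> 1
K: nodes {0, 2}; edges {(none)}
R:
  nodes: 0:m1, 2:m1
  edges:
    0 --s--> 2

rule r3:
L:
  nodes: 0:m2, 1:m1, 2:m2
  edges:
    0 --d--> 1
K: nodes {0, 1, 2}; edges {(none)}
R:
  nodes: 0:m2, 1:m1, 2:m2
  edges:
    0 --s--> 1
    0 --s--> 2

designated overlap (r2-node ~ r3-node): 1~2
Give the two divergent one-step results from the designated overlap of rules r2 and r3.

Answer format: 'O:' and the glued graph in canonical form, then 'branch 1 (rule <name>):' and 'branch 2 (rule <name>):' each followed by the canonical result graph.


O:
nodes: 0:m1, 1:m2, 2:m1, 3:m2, 4:m1
edges: (0,1,s); (3,4,d)
branch 1 (rule r2):
nodes: 0:m1, 2:m1, 3:m2, 4:m1
edges: (0,2,s); (3,4,d)
branch 2 (rule r3):
nodes: 0:m1, 1:m2, 2:m1, 3:m2, 4:m1
edges: (0,1,s); (3,1,s); (3,4,s)
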